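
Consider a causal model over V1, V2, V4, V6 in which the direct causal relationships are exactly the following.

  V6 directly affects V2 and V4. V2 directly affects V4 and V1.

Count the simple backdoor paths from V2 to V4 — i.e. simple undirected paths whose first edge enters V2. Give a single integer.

A backdoor path from V2 to V4 is any simple undirected path whose first edge points into V2 (i.e. leaves V2 via a parent).
Parents of V2: {V6}.
Enumerating:
  P1: V2 <- V6 -> V4
That exhausts the simple backdoor paths. Count: 1.

1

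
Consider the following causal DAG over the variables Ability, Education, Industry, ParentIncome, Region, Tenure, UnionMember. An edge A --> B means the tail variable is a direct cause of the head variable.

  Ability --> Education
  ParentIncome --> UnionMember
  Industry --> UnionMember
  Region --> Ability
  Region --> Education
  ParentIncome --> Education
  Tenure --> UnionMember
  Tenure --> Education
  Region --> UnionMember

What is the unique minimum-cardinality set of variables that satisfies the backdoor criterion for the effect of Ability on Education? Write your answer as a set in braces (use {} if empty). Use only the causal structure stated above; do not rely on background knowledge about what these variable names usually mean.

Variables eligible for adjustment (non-descendants of Ability, excluding Ability and Education): {Industry, ParentIncome, Region, Tenure, UnionMember}.
Backdoor paths from Ability to Education:
  P1: Ability <- Region -> Education
  P2: Ability <- Region -> UnionMember <- Tenure -> Education
  P3: Ability <- Region -> UnionMember <- ParentIncome -> Education
The empty set is not sufficient: P1 (Ability <- Region -> Education) has no collider blocking it and no conditioned non-collider, so it is open.
Try {Region}:
  P1: blocked at fork node Region ∈ conditioning set.
  P2: blocked at fork node Region ∈ conditioning set.
  P3: blocked at fork node Region ∈ conditioning set.
{Region} contains no descendant of Ability and blocks every backdoor path.
No other singleton works — e.g. {Tenure} leaves P1 open — so {Region} is the unique smallest valid adjustment set.

{Region}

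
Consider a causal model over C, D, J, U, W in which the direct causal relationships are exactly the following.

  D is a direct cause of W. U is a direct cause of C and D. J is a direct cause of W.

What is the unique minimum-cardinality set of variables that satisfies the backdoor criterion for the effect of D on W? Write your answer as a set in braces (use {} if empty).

Variables eligible for adjustment (non-descendants of D, excluding D and W): {C, J, U}.
Backdoor paths from D to W:
  (none)
With no backdoor paths the empty set already satisfies the criterion, and it is trivially minimal.

{}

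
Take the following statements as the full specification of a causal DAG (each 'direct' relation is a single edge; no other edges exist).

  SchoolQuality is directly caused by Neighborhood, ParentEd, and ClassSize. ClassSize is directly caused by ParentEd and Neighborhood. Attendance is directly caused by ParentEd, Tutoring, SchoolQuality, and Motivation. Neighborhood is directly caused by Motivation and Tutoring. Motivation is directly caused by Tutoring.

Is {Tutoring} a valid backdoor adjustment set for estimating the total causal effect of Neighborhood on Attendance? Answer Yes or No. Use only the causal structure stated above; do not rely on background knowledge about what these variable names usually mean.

No

Backdoor paths from Neighborhood to Attendance (paths whose first edge points into Neighborhood):
  P1: Neighborhood <- Tutoring -> Motivation -> Attendance
  P2: Neighborhood <- Tutoring -> Attendance
  P3: Neighborhood <- Motivation <- Tutoring -> Attendance
  P4: Neighborhood <- Motivation -> Attendance
Condition 1 (no descendant of Neighborhood in the set): holds — descendants of Neighborhood are {Attendance, ClassSize, SchoolQuality}; none are in {Tutoring}.
Condition 2 (every backdoor path blocked by {Tutoring}):
  P1: blocked at fork node Tutoring ∈ conditioning set.
  P2: blocked at fork node Tutoring ∈ conditioning set.
  P3: blocked at fork node Tutoring ∈ conditioning set.
  P4: open — no interior node is in the conditioning set.
{Tutoring} does not satisfy the backdoor criterion.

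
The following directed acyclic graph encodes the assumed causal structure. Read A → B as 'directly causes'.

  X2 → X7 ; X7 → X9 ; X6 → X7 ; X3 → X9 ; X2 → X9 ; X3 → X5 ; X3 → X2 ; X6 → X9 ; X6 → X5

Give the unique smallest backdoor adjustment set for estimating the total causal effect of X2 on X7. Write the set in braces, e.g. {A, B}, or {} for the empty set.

Variables eligible for adjustment (non-descendants of X2, excluding X2 and X7): {X3, X5, X6}.
Backdoor paths from X2 to X7:
  P1: X2 <- X3 -> X9 <- X6 -> X7
  P2: X2 <- X3 -> X9 <- X7
  P3: X2 <- X3 -> X5 <- X6 -> X7
  P4: X2 <- X3 -> X5 <- X6 -> X9 <- X7
Each backdoor path contains an unconditioned collider, so every path is already blocked with the empty conditioning set:
  P1: blocked at collider X9 (neither it nor any descendant is in the conditioning set).
  P2: blocked at collider X9 (neither it nor any descendant is in the conditioning set).
  P3: blocked at collider X5 (neither it nor any descendant is in the conditioning set).
  P4: blocked at collider X5 (neither it nor any descendant is in the conditioning set).
The empty set is therefore the unique smallest valid set.

{}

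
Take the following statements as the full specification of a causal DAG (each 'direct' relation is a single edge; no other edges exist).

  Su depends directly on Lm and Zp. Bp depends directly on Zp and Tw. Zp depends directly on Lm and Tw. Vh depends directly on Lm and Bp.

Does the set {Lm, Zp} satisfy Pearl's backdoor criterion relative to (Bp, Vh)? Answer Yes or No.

Yes

Backdoor paths from Bp to Vh (paths whose first edge points into Bp):
  P1: Bp <- Tw -> Zp <- Lm -> Vh
  P2: Bp <- Tw -> Zp -> Su <- Lm -> Vh
  P3: Bp <- Zp <- Lm -> Vh
  P4: Bp <- Zp -> Su <- Lm -> Vh
Condition 1 (no descendant of Bp in the set): holds — descendants of Bp are {Vh}; none are in {Lm, Zp}.
Condition 2 (every backdoor path blocked by {Lm, Zp}):
  P1: blocked at fork node Lm ∈ conditioning set.
  P2: blocked at chain node Zp ∈ conditioning set.
  P3: blocked at chain node Zp ∈ conditioning set.
  P4: blocked at fork node Zp ∈ conditioning set.
{Lm, Zp} satisfies the backdoor criterion.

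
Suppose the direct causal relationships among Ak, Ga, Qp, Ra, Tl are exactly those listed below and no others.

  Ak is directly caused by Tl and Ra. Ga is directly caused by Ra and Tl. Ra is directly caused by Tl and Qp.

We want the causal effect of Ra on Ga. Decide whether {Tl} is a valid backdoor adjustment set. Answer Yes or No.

Yes

Backdoor paths from Ra to Ga (paths whose first edge points into Ra):
  P1: Ra <- Tl -> Ga
Condition 1 (no descendant of Ra in the set): holds — descendants of Ra are {Ak, Ga}; none are in {Tl}.
Condition 2 (every backdoor path blocked by {Tl}):
  P1: blocked at fork node Tl ∈ conditioning set.
{Tl} satisfies the backdoor criterion.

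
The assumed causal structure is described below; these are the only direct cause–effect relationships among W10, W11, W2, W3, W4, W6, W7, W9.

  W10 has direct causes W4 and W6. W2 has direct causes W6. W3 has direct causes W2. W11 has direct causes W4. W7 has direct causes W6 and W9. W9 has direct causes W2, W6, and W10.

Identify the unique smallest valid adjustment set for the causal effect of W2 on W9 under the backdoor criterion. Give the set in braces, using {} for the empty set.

Variables eligible for adjustment (non-descendants of W2, excluding W2 and W9): {W10, W11, W4, W6}.
Backdoor paths from W2 to W9:
  P1: W2 <- W6 -> W10 -> W9
  P2: W2 <- W6 -> W9
  P3: W2 <- W6 -> W7 <- W9
The empty set is not sufficient: P1 (W2 <- W6 -> W10 -> W9) has no collider blocking it and no conditioned non-collider, so it is open.
Try {W6}:
  P1: blocked at fork node W6 ∈ conditioning set.
  P2: blocked at fork node W6 ∈ conditioning set.
  P3: blocked at fork node W6 ∈ conditioning set.
{W6} contains no descendant of W2 and blocks every backdoor path.
No other singleton works — e.g. {W4} leaves P1 open — so {W6} is the unique smallest valid adjustment set.

{W6}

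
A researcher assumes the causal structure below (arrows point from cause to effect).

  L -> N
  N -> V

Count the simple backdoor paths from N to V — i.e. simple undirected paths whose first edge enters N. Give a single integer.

A backdoor path from N to V is any simple undirected path whose first edge points into N (i.e. leaves N via a parent).
Parents of N: {L}.
No simple path from any parent of N reaches V without revisiting N, so there are no backdoor paths.

0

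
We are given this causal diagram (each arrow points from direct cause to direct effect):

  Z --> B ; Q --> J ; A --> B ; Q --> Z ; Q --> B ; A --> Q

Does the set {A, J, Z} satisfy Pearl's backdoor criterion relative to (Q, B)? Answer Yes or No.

No

Backdoor paths from Q to B (paths whose first edge points into Q):
  P1: Q <- A -> B
Condition 1 (no descendant of Q in the set): FAILS — J and Z are descendants of Q.
Condition 2 (every backdoor path blocked by {A, J, Z}):
  P1: blocked at fork node A ∈ conditioning set.
{A, J, Z} does not satisfy the backdoor criterion.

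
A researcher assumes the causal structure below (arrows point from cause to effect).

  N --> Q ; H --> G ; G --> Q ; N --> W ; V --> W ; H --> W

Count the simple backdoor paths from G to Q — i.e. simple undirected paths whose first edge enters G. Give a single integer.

1

A backdoor path from G to Q is any simple undirected path whose first edge points into G (i.e. leaves G via a parent).
Parents of G: {H}.
Enumerating:
  P1: G <- H -> W <- N -> Q
That exhausts the simple backdoor paths. Count: 1.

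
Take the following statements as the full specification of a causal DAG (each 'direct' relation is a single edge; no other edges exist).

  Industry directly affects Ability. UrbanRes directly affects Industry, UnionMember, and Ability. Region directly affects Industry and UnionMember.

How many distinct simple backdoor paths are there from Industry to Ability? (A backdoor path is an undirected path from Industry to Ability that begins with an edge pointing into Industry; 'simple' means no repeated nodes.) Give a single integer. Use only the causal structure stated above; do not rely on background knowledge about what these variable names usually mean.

2

A backdoor path from Industry to Ability is any simple undirected path whose first edge points into Industry (i.e. leaves Industry via a parent).
Parents of Industry: {Region, UrbanRes}.
Enumerating:
  P1: Industry <- UrbanRes -> Ability
  P2: Industry <- Region -> UnionMember <- UrbanRes -> Ability
That exhausts the simple backdoor paths. Count: 2.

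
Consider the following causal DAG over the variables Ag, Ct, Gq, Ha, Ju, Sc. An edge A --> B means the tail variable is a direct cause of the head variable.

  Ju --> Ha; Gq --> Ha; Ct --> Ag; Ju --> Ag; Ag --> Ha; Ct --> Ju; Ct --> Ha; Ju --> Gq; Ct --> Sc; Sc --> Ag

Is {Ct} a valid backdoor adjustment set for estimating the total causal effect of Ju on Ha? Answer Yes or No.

Yes

Backdoor paths from Ju to Ha (paths whose first edge points into Ju):
  P1: Ju <- Ct -> Sc -> Ag -> Ha
  P2: Ju <- Ct -> Ag -> Ha
  P3: Ju <- Ct -> Ha
Condition 1 (no descendant of Ju in the set): holds — descendants of Ju are {Ag, Gq, Ha}; none are in {Ct}.
Condition 2 (every backdoor path blocked by {Ct}):
  P1: blocked at fork node Ct ∈ conditioning set.
  P2: blocked at fork node Ct ∈ conditioning set.
  P3: blocked at fork node Ct ∈ conditioning set.
{Ct} satisfies the backdoor criterion.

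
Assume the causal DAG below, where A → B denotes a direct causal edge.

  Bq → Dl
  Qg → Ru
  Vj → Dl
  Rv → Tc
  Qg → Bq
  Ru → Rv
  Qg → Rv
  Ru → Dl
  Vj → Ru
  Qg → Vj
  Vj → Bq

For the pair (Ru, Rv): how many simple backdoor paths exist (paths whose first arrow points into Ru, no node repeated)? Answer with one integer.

4

A backdoor path from Ru to Rv is any simple undirected path whose first edge points into Ru (i.e. leaves Ru via a parent).
Parents of Ru: {Qg, Vj}.
Enumerating:
  P1: Ru <- Qg -> Rv
  P2: Ru <- Vj <- Qg -> Rv
  P3: Ru <- Vj -> Bq <- Qg -> Rv
  P4: Ru <- Vj -> Dl <- Bq <- Qg -> Rv
That exhausts the simple backdoor paths. Count: 4.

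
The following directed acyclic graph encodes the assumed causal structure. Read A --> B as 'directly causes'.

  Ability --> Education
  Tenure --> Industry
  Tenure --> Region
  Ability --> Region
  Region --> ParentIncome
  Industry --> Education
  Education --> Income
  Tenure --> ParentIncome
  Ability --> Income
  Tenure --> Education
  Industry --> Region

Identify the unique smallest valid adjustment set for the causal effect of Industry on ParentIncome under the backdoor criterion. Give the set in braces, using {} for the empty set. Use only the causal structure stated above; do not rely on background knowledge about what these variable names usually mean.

{Tenure}

Variables eligible for adjustment (non-descendants of Industry, excluding Industry and ParentIncome): {Ability, Tenure}.
Backdoor paths from Industry to ParentIncome:
  P1: Industry <- Tenure -> Education <- Ability -> Region -> ParentIncome
  P2: Industry <- Tenure -> Education -> Income <- Ability -> Region -> ParentIncome
  P3: Industry <- Tenure -> Region -> ParentIncome
  P4: Industry <- Tenure -> ParentIncome
The empty set is not sufficient: P3 (Industry <- Tenure -> Region -> ParentIncome) has no collider blocking it and no conditioned non-collider, so it is open.
Try {Tenure}:
  P1: blocked at fork node Tenure ∈ conditioning set.
  P2: blocked at fork node Tenure ∈ conditioning set.
  P3: blocked at fork node Tenure ∈ conditioning set.
  P4: blocked at fork node Tenure ∈ conditioning set.
{Tenure} contains no descendant of Industry and blocks every backdoor path.
No other singleton works — e.g. {Ability} leaves P3 open — so {Tenure} is the unique smallest valid adjustment set.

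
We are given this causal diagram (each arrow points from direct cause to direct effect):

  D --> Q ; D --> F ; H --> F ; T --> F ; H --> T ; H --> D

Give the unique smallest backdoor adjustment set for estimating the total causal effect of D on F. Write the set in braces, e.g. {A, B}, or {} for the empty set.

{H}

Variables eligible for adjustment (non-descendants of D, excluding D and F): {H, T}.
Backdoor paths from D to F:
  P1: D <- H -> T -> F
  P2: D <- H -> F
The empty set is not sufficient: P1 (D <- H -> T -> F) has no collider blocking it and no conditioned non-collider, so it is open.
Try {H}:
  P1: blocked at fork node H ∈ conditioning set.
  P2: blocked at fork node H ∈ conditioning set.
{H} contains no descendant of D and blocks every backdoor path.
No other singleton works — e.g. {T} leaves P2 open — so {H} is the unique smallest valid adjustment set.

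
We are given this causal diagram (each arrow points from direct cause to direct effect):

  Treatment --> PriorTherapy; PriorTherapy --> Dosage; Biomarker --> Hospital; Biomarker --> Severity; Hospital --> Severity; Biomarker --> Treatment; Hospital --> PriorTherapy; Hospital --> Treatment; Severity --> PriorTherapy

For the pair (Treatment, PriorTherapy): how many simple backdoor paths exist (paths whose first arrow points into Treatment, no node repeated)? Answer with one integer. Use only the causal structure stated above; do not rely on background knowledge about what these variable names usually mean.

7

A backdoor path from Treatment to PriorTherapy is any simple undirected path whose first edge points into Treatment (i.e. leaves Treatment via a parent).
Parents of Treatment: {Biomarker, Hospital}.
Enumerating:
  P1: Treatment <- Biomarker -> Hospital -> Severity -> PriorTherapy
  P2: Treatment <- Biomarker -> Hospital -> PriorTherapy
  P3: Treatment <- Biomarker -> Severity <- Hospital -> PriorTherapy
  P4: Treatment <- Biomarker -> Severity -> PriorTherapy
  P5: Treatment <- Hospital <- Biomarker -> Severity -> PriorTherapy
  P6: Treatment <- Hospital -> Severity -> PriorTherapy
  P7: Treatment <- Hospital -> PriorTherapy
That exhausts the simple backdoor paths. Count: 7.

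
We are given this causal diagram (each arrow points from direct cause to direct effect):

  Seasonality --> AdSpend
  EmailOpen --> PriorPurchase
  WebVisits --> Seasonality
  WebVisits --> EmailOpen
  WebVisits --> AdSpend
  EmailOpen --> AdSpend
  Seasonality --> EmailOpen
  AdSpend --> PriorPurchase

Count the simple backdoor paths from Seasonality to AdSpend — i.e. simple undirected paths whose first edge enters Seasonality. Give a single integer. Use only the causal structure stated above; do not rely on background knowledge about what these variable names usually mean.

3

A backdoor path from Seasonality to AdSpend is any simple undirected path whose first edge points into Seasonality (i.e. leaves Seasonality via a parent).
Parents of Seasonality: {WebVisits}.
Enumerating:
  P1: Seasonality <- WebVisits -> EmailOpen -> AdSpend
  P2: Seasonality <- WebVisits -> EmailOpen -> PriorPurchase <- AdSpend
  P3: Seasonality <- WebVisits -> AdSpend
That exhausts the simple backdoor paths. Count: 3.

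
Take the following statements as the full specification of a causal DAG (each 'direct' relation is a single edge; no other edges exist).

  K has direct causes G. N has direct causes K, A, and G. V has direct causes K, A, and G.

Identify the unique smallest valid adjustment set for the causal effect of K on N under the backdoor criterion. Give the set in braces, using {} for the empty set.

Variables eligible for adjustment (non-descendants of K, excluding K and N): {A, G}.
Backdoor paths from K to N:
  P1: K <- G -> V <- A -> N
  P2: K <- G -> N
The empty set is not sufficient: P2 (K <- G -> N) has no collider blocking it and no conditioned non-collider, so it is open.
Try {G}:
  P1: blocked at fork node G ∈ conditioning set.
  P2: blocked at fork node G ∈ conditioning set.
{G} contains no descendant of K and blocks every backdoor path.
No other singleton works — e.g. {A} leaves P2 open — so {G} is the unique smallest valid adjustment set.

{G}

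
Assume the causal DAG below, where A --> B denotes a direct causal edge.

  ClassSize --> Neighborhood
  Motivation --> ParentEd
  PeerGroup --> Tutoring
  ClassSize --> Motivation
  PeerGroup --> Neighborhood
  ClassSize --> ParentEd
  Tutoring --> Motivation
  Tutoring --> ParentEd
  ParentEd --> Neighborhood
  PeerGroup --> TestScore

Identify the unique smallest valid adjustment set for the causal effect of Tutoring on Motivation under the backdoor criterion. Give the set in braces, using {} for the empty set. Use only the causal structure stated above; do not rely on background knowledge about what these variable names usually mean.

{}

Variables eligible for adjustment (non-descendants of Tutoring, excluding Tutoring and Motivation): {ClassSize, PeerGroup, TestScore}.
Backdoor paths from Tutoring to Motivation:
  P1: Tutoring <- PeerGroup -> Neighborhood <- ClassSize -> Motivation
  P2: Tutoring <- PeerGroup -> Neighborhood <- ClassSize -> ParentEd <- Motivation
  P3: Tutoring <- PeerGroup -> Neighborhood <- ParentEd <- ClassSize -> Motivation
  P4: Tutoring <- PeerGroup -> Neighborhood <- ParentEd <- Motivation
Each backdoor path contains an unconditioned collider, so every path is already blocked with the empty conditioning set:
  P1: blocked at collider Neighborhood (neither it nor any descendant is in the conditioning set).
  P2: blocked at collider Neighborhood (neither it nor any descendant is in the conditioning set).
  P3: blocked at collider Neighborhood (neither it nor any descendant is in the conditioning set).
  P4: blocked at collider Neighborhood (neither it nor any descendant is in the conditioning set).
The empty set is therefore the unique smallest valid set.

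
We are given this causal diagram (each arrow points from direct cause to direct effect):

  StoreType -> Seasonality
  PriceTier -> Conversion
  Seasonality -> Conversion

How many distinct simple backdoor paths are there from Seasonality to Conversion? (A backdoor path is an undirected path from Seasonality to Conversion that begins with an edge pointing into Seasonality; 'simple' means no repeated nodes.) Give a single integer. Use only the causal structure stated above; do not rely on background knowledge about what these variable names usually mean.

A backdoor path from Seasonality to Conversion is any simple undirected path whose first edge points into Seasonality (i.e. leaves Seasonality via a parent).
Parents of Seasonality: {StoreType}.
No simple path from any parent of Seasonality reaches Conversion without revisiting Seasonality, so there are no backdoor paths.

0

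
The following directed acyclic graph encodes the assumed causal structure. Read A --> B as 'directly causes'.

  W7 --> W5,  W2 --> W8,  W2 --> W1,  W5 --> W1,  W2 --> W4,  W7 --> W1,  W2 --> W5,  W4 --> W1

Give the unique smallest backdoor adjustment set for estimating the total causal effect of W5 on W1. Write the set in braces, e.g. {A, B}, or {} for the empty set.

{W2, W7}

Variables eligible for adjustment (non-descendants of W5, excluding W5 and W1): {W2, W4, W7, W8}.
Backdoor paths from W5 to W1:
  P1: W5 <- W7 -> W1
  P2: W5 <- W2 -> W4 -> W1
  P3: W5 <- W2 -> W1
The empty set is not sufficient: P1 (W5 <- W7 -> W1) has no collider blocking it and no conditioned non-collider, so it is open.
Try {W2, W7}:
  P1: blocked at fork node W7 ∈ conditioning set.
  P2: blocked at fork node W2 ∈ conditioning set.
  P3: blocked at fork node W2 ∈ conditioning set.
{W2, W7} contains no descendant of W5 and blocks every backdoor path.
Every element of {W2, W7} is needed (dropping W2 leaves P2 open; dropping W7 leaves P1 open), so no proper subset is valid.
Among all size-2 subsets of the eligible variables, only {W2, W7} blocks every backdoor path, so it is the unique smallest valid adjustment set.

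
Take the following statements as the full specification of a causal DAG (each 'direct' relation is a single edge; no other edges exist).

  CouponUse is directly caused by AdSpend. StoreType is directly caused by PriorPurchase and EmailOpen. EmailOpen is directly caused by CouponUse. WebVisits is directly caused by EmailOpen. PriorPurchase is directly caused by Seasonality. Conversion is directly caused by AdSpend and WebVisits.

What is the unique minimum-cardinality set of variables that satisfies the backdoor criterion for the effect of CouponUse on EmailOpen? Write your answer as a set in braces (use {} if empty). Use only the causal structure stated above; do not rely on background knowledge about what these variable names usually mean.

Variables eligible for adjustment (non-descendants of CouponUse, excluding CouponUse and EmailOpen): {AdSpend, PriorPurchase, Seasonality}.
Backdoor paths from CouponUse to EmailOpen:
  P1: CouponUse <- AdSpend -> Conversion <- WebVisits <- EmailOpen
Each backdoor path contains an unconditioned collider, so every path is already blocked with the empty conditioning set:
  P1: blocked at collider Conversion (neither it nor any descendant is in the conditioning set).
The empty set is therefore the unique smallest valid set.

{}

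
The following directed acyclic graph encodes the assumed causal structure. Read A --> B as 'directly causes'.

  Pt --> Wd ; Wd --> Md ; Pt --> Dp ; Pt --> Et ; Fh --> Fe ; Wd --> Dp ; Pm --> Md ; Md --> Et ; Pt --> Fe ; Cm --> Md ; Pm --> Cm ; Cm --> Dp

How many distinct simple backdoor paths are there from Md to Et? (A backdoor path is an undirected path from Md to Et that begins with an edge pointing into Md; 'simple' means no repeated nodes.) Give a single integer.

A backdoor path from Md to Et is any simple undirected path whose first edge points into Md (i.e. leaves Md via a parent).
Parents of Md: {Cm, Pm, Wd}.
Enumerating:
  P1: Md <- Pm -> Cm -> Dp <- Pt -> Et
  P2: Md <- Pm -> Cm -> Dp <- Wd <- Pt -> Et
  P3: Md <- Cm -> Dp <- Pt -> Et
  P4: Md <- Cm -> Dp <- Wd <- Pt -> Et
  P5: Md <- Wd <- Pt -> Et
  P6: Md <- Wd -> Dp <- Pt -> Et
That exhausts the simple backdoor paths. Count: 6.

6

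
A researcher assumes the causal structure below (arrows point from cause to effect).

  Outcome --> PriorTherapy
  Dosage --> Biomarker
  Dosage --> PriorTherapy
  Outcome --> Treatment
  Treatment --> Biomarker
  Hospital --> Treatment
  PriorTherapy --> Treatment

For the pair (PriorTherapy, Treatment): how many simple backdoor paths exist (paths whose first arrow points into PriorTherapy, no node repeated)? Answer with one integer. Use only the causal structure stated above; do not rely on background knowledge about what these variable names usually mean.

2

A backdoor path from PriorTherapy to Treatment is any simple undirected path whose first edge points into PriorTherapy (i.e. leaves PriorTherapy via a parent).
Parents of PriorTherapy: {Dosage, Outcome}.
Enumerating:
  P1: PriorTherapy <- Dosage -> Biomarker <- Treatment
  P2: PriorTherapy <- Outcome -> Treatment
That exhausts the simple backdoor paths. Count: 2.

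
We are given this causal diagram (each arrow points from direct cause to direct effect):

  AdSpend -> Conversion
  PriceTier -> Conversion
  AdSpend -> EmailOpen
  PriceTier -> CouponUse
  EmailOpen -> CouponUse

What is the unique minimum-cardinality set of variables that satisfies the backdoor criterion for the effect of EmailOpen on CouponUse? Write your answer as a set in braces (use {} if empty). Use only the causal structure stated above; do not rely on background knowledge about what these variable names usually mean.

{}

Variables eligible for adjustment (non-descendants of EmailOpen, excluding EmailOpen and CouponUse): {AdSpend, Conversion, PriceTier}.
Backdoor paths from EmailOpen to CouponUse:
  P1: EmailOpen <- AdSpend -> Conversion <- PriceTier -> CouponUse
Each backdoor path contains an unconditioned collider, so every path is already blocked with the empty conditioning set:
  P1: blocked at collider Conversion (neither it nor any descendant is in the conditioning set).
The empty set is therefore the unique smallest valid set.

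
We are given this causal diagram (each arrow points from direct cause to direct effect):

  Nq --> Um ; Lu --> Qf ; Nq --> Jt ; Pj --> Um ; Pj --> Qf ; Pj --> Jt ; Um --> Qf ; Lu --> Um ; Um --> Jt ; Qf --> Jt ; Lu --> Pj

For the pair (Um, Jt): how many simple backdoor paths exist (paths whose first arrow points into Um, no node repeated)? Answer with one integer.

8

A backdoor path from Um to Jt is any simple undirected path whose first edge points into Um (i.e. leaves Um via a parent).
Parents of Um: {Lu, Nq, Pj}.
Enumerating:
  P1: Um <- Lu -> Pj -> Qf -> Jt
  P2: Um <- Lu -> Pj -> Jt
  P3: Um <- Lu -> Qf <- Pj -> Jt
  P4: Um <- Lu -> Qf -> Jt
  P5: Um <- Pj <- Lu -> Qf -> Jt
  P6: Um <- Pj -> Qf -> Jt
  P7: Um <- Pj -> Jt
  P8: Um <- Nq -> Jt
That exhausts the simple backdoor paths. Count: 8.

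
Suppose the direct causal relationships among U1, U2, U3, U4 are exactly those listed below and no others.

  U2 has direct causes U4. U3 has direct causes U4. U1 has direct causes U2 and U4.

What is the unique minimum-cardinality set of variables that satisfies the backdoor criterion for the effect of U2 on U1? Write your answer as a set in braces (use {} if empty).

Variables eligible for adjustment (non-descendants of U2, excluding U2 and U1): {U3, U4}.
Backdoor paths from U2 to U1:
  P1: U2 <- U4 -> U1
The empty set is not sufficient: P1 (U2 <- U4 -> U1) has no collider blocking it and no conditioned non-collider, so it is open.
Try {U4}:
  P1: blocked at fork node U4 ∈ conditioning set.
{U4} contains no descendant of U2 and blocks every backdoor path.
No other singleton works — e.g. {U3} leaves P1 open — so {U4} is the unique smallest valid adjustment set.

{U4}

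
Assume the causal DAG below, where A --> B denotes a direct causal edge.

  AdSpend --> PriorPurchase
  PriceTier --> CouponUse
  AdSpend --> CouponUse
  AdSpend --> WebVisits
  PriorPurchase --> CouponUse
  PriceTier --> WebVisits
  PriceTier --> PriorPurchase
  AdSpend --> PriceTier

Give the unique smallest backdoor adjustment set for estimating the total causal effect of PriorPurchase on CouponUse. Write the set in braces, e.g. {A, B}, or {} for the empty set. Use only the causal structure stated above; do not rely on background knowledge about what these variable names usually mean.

{AdSpend, PriceTier}

Variables eligible for adjustment (non-descendants of PriorPurchase, excluding PriorPurchase and CouponUse): {AdSpend, PriceTier, WebVisits}.
Backdoor paths from PriorPurchase to CouponUse:
  P1: PriorPurchase <- AdSpend -> PriceTier -> CouponUse
  P2: PriorPurchase <- AdSpend -> WebVisits <- PriceTier -> CouponUse
  P3: PriorPurchase <- AdSpend -> CouponUse
  P4: PriorPurchase <- PriceTier <- AdSpend -> CouponUse
  P5: PriorPurchase <- PriceTier -> WebVisits <- AdSpend -> CouponUse
  P6: PriorPurchase <- PriceTier -> CouponUse
The empty set is not sufficient: P1 (PriorPurchase <- AdSpend -> PriceTier -> CouponUse) has no collider blocking it and no conditioned non-collider, so it is open.
Try {AdSpend, PriceTier}:
  P1: blocked at fork node AdSpend ∈ conditioning set.
  P2: blocked at fork node AdSpend ∈ conditioning set.
  P3: blocked at fork node AdSpend ∈ conditioning set.
  P4: blocked at chain node PriceTier ∈ conditioning set.
  P5: blocked at fork node PriceTier ∈ conditioning set.
  P6: blocked at fork node PriceTier ∈ conditioning set.
{AdSpend, PriceTier} contains no descendant of PriorPurchase and blocks every backdoor path.
Every element of {AdSpend, PriceTier} is needed (dropping AdSpend leaves P3 open; dropping PriceTier leaves P6 open), so no proper subset is valid.
Among all size-2 subsets of the eligible variables, only {AdSpend, PriceTier} blocks every backdoor path, so it is the unique smallest valid adjustment set.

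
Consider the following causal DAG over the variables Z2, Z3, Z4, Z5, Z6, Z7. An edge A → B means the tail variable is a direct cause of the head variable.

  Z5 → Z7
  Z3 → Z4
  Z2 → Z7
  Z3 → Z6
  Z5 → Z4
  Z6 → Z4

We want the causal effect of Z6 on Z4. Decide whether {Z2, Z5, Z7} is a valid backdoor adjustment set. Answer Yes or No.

Backdoor paths from Z6 to Z4 (paths whose first edge points into Z6):
  P1: Z6 <- Z3 -> Z4
Condition 1 (no descendant of Z6 in the set): holds — descendants of Z6 are {Z4}; none are in {Z2, Z5, Z7}.
Condition 2 (every backdoor path blocked by {Z2, Z5, Z7}):
  P1: open — no interior node is in the conditioning set.
{Z2, Z5, Z7} does not satisfy the backdoor criterion.

No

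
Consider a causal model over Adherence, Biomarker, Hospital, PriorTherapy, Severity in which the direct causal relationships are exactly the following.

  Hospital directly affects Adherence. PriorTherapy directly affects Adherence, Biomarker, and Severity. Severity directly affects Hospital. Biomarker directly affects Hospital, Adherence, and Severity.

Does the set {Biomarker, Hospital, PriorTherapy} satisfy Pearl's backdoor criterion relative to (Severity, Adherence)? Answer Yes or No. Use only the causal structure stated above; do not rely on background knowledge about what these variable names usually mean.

Backdoor paths from Severity to Adherence (paths whose first edge points into Severity):
  P1: Severity <- PriorTherapy -> Biomarker -> Hospital -> Adherence
  P2: Severity <- PriorTherapy -> Biomarker -> Adherence
  P3: Severity <- PriorTherapy -> Adherence
  P4: Severity <- Biomarker <- PriorTherapy -> Adherence
  P5: Severity <- Biomarker -> Hospital -> Adherence
  P6: Severity <- Biomarker -> Adherence
Condition 1 (no descendant of Severity in the set): FAILS — Hospital is a descendant of Severity.
Condition 2 (every backdoor path blocked by {Biomarker, Hospital, PriorTherapy}):
  P1: blocked at fork node PriorTherapy ∈ conditioning set.
  P2: blocked at fork node PriorTherapy ∈ conditioning set.
  P3: blocked at fork node PriorTherapy ∈ conditioning set.
  P4: blocked at chain node Biomarker ∈ conditioning set.
  P5: blocked at fork node Biomarker ∈ conditioning set.
  P6: blocked at fork node Biomarker ∈ conditioning set.
{Biomarker, Hospital, PriorTherapy} does not satisfy the backdoor criterion.

No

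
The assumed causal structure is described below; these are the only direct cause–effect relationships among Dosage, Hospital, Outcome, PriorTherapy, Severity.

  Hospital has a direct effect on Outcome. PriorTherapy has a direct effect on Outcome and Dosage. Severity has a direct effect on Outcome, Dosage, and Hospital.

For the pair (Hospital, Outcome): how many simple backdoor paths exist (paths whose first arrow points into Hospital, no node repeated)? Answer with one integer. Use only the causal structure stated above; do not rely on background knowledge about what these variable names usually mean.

2

A backdoor path from Hospital to Outcome is any simple undirected path whose first edge points into Hospital (i.e. leaves Hospital via a parent).
Parents of Hospital: {Severity}.
Enumerating:
  P1: Hospital <- Severity -> Dosage <- PriorTherapy -> Outcome
  P2: Hospital <- Severity -> Outcome
That exhausts the simple backdoor paths. Count: 2.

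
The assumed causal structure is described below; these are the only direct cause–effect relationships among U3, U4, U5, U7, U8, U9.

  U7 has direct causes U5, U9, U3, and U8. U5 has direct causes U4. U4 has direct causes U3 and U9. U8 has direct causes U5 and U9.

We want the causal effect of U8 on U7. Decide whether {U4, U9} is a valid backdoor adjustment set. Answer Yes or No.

Backdoor paths from U8 to U7 (paths whose first edge points into U8):
  P1: U8 <- U9 -> U4 <- U3 -> U7
  P2: U8 <- U9 -> U4 -> U5 -> U7
  P3: U8 <- U9 -> U7
  P4: U8 <- U5 <- U4 <- U9 -> U7
  P5: U8 <- U5 <- U4 <- U3 -> U7
  P6: U8 <- U5 -> U7
Condition 1 (no descendant of U8 in the set): holds — descendants of U8 are {U7}; none are in {U4, U9}.
Condition 2 (every backdoor path blocked by {U4, U9}):
  P1: blocked at fork node U9 ∈ conditioning set.
  P2: blocked at fork node U9 ∈ conditioning set.
  P3: blocked at fork node U9 ∈ conditioning set.
  P4: blocked at chain node U4 ∈ conditioning set.
  P5: blocked at chain node U4 ∈ conditioning set.
  P6: open — no interior node is in the conditioning set.
{U4, U9} does not satisfy the backdoor criterion.

No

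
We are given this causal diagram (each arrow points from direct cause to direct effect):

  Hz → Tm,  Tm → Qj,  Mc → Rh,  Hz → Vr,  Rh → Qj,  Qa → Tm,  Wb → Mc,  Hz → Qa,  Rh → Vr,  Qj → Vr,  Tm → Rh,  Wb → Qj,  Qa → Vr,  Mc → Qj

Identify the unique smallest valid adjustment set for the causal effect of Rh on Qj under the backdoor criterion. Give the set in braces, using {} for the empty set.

Variables eligible for adjustment (non-descendants of Rh, excluding Rh and Qj): {Hz, Mc, Qa, Tm, Wb}.
Backdoor paths from Rh to Qj:
  P1: Rh <- Tm <- Hz -> Qa -> Vr <- Qj
  P2: Rh <- Tm <- Hz -> Vr <- Qj
  P3: Rh <- Tm <- Qa <- Hz -> Vr <- Qj
  P4: Rh <- Tm <- Qa -> Vr <- Qj
  P5: Rh <- Tm -> Qj
  P6: Rh <- Mc <- Wb -> Qj
  P7: Rh <- Mc -> Qj
The empty set is not sufficient: P5 (Rh <- Tm -> Qj) has no collider blocking it and no conditioned non-collider, so it is open.
Try {Mc, Tm}:
  P1: blocked at chain node Tm ∈ conditioning set.
  P2: blocked at chain node Tm ∈ conditioning set.
  P3: blocked at chain node Tm ∈ conditioning set.
  P4: blocked at chain node Tm ∈ conditioning set.
  P5: blocked at fork node Tm ∈ conditioning set.
  P6: blocked at chain node Mc ∈ conditioning set.
  P7: blocked at fork node Mc ∈ conditioning set.
{Mc, Tm} contains no descendant of Rh and blocks every backdoor path.
Every element of {Mc, Tm} is needed (dropping Mc leaves P6 open; dropping Tm leaves P5 open), so no proper subset is valid.
Among all size-2 subsets of the eligible variables, only {Mc, Tm} blocks every backdoor path, so it is the unique smallest valid adjustment set.

{Mc, Tm}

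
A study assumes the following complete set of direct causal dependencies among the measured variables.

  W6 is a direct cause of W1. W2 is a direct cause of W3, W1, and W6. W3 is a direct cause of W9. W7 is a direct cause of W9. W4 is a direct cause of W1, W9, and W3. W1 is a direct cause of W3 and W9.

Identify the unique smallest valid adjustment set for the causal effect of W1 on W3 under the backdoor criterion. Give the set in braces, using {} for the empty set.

Variables eligible for adjustment (non-descendants of W1, excluding W1 and W3): {W2, W4, W6, W7}.
Backdoor paths from W1 to W3:
  P1: W1 <- W4 -> W3
  P2: W1 <- W4 -> W9 <- W3
  P3: W1 <- W2 -> W3
  P4: W1 <- W6 <- W2 -> W3
The empty set is not sufficient: P1 (W1 <- W4 -> W3) has no collider blocking it and no conditioned non-collider, so it is open.
Try {W2, W4}:
  P1: blocked at fork node W4 ∈ conditioning set.
  P2: blocked at fork node W4 ∈ conditioning set.
  P3: blocked at fork node W2 ∈ conditioning set.
  P4: blocked at fork node W2 ∈ conditioning set.
{W2, W4} contains no descendant of W1 and blocks every backdoor path.
Every element of {W2, W4} is needed (dropping W2 leaves P3 open; dropping W4 leaves P1 open), so no proper subset is valid.
Among all size-2 subsets of the eligible variables, only {W2, W4} blocks every backdoor path, so it is the unique smallest valid adjustment set.

{W2, W4}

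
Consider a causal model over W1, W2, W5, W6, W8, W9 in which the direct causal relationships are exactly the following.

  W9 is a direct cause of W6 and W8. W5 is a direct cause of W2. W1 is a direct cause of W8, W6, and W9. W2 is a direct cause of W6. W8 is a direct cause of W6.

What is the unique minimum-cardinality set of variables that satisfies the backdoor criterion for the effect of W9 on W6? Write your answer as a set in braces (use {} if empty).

Variables eligible for adjustment (non-descendants of W9, excluding W9 and W6): {W1, W2, W5}.
Backdoor paths from W9 to W6:
  P1: W9 <- W1 -> W8 -> W6
  P2: W9 <- W1 -> W6
The empty set is not sufficient: P1 (W9 <- W1 -> W8 -> W6) has no collider blocking it and no conditioned non-collider, so it is open.
Try {W1}:
  P1: blocked at fork node W1 ∈ conditioning set.
  P2: blocked at fork node W1 ∈ conditioning set.
{W1} contains no descendant of W9 and blocks every backdoor path.
No other singleton works — e.g. {W5} leaves P1 open — so {W1} is the unique smallest valid adjustment set.

{W1}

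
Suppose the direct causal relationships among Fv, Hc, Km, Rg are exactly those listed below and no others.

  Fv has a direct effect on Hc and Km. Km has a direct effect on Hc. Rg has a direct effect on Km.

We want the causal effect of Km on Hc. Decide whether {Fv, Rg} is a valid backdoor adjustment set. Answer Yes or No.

Backdoor paths from Km to Hc (paths whose first edge points into Km):
  P1: Km <- Fv -> Hc
Condition 1 (no descendant of Km in the set): holds — descendants of Km are {Hc}; none are in {Fv, Rg}.
Condition 2 (every backdoor path blocked by {Fv, Rg}):
  P1: blocked at fork node Fv ∈ conditioning set.
{Fv, Rg} satisfies the backdoor criterion.

Yes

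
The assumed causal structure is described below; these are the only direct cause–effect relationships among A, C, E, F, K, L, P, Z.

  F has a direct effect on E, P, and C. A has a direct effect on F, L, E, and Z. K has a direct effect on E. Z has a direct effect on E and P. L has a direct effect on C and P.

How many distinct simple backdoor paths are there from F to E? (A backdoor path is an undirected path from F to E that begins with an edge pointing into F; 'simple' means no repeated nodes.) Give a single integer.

3

A backdoor path from F to E is any simple undirected path whose first edge points into F (i.e. leaves F via a parent).
Parents of F: {A}.
Enumerating:
  P1: F <- A -> L -> P <- Z -> E
  P2: F <- A -> Z -> E
  P3: F <- A -> E
That exhausts the simple backdoor paths. Count: 3.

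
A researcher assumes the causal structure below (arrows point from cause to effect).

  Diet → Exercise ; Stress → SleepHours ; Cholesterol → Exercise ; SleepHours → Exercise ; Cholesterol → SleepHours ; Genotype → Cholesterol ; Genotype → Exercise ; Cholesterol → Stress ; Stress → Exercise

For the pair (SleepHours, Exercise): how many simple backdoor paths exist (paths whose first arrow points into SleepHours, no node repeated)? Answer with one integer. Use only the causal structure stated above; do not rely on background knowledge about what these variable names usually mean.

A backdoor path from SleepHours to Exercise is any simple undirected path whose first edge points into SleepHours (i.e. leaves SleepHours via a parent).
Parents of SleepHours: {Cholesterol, Stress}.
Enumerating:
  P1: SleepHours <- Cholesterol <- Genotype -> Exercise
  P2: SleepHours <- Cholesterol -> Stress -> Exercise
  P3: SleepHours <- Cholesterol -> Exercise
  P4: SleepHours <- Stress <- Cholesterol <- Genotype -> Exercise
  P5: SleepHours <- Stress <- Cholesterol -> Exercise
  P6: SleepHours <- Stress -> Exercise
That exhausts the simple backdoor paths. Count: 6.

6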